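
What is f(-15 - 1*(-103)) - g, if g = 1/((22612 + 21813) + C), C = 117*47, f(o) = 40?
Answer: 1996959/49924 ≈ 40.000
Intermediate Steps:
C = 5499
g = 1/49924 (g = 1/((22612 + 21813) + 5499) = 1/(44425 + 5499) = 1/49924 ≈ 2.0030e-5)
f(-15 - 1*(-103)) - g = 40 - 1*1/49924 = 40 - 1/49924 = 1996959/49924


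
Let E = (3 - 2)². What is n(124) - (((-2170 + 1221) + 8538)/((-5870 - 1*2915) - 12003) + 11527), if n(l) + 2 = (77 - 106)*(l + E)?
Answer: -315013763/20788 ≈ -15154.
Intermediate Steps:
E = 1 (E = 1² = 1)
n(l) = -31 - 29*l (n(l) = -2 + (77 - 106)*(l + 1) = -2 - 29*(1 + l) = -2 + (-29 - 29*l) = -31 - 29*l)
n(124) - (((-2170 + 1221) + 8538)/((-5870 - 1*2915) - 12003) + 11527) = (-31 - 29*124) - (((-2170 + 1221) + 8538)/((-5870 - 1*2915) - 12003) + 11527) = (-31 - 3596) - ((-949 + 8538)/((-5870 - 2915) - 12003) + 11527) = -3627 - (7589/(-8785 - 12003) + 11527) = -3627 - (7589/(-20788) + 11527) = -3627 - (7589*(-1/20788) + 11527) = -3627 - (-7589/20788 + 11527) = -3627 - 1*239615687/20788 = -3627 - 239615687/20788 = -315013763/20788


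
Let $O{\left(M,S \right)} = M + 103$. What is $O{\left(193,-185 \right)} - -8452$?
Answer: $8748$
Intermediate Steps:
$O{\left(M,S \right)} = 103 + M$
$O{\left(193,-185 \right)} - -8452 = \left(103 + 193\right) - -8452 = 296 + 8452 = 8748$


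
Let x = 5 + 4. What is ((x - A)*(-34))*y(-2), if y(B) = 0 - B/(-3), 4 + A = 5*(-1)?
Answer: 408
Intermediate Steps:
A = -9 (A = -4 + 5*(-1) = -4 - 5 = -9)
y(B) = B/3 (y(B) = 0 - B*(-1)/3 = 0 - (-1)*B/3 = 0 + B/3 = B/3)
x = 9
((x - A)*(-34))*y(-2) = ((9 - 1*(-9))*(-34))*((⅓)*(-2)) = ((9 + 9)*(-34))*(-⅔) = (18*(-34))*(-⅔) = -612*(-⅔) = 408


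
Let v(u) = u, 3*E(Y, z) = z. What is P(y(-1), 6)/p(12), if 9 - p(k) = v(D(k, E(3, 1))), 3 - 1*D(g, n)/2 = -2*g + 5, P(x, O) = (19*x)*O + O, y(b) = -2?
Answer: 222/35 ≈ 6.3429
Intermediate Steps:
E(Y, z) = z/3
P(x, O) = O + 19*O*x (P(x, O) = 19*O*x + O = O + 19*O*x)
D(g, n) = -4 + 4*g (D(g, n) = 6 - 2*(-2*g + 5) = 6 - 2*(5 - 2*g) = 6 + (-10 + 4*g) = -4 + 4*g)
p(k) = 13 - 4*k (p(k) = 9 - (-4 + 4*k) = 9 + (4 - 4*k) = 13 - 4*k)
P(y(-1), 6)/p(12) = (6*(1 + 19*(-2)))/(13 - 4*12) = (6*(1 - 38))/(13 - 48) = (6*(-37))/(-35) = -222*(-1/35) = 222/35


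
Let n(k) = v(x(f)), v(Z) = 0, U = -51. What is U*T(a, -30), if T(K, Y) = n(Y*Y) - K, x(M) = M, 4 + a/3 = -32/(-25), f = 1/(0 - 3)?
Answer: -10404/25 ≈ -416.16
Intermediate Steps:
f = -⅓ (f = 1/(-3) = -⅓ ≈ -0.33333)
a = -204/25 (a = -12 + 3*(-32/(-25)) = -12 + 3*(-32*(-1/25)) = -12 + 3*(32/25) = -12 + 96/25 = -204/25 ≈ -8.1600)
n(k) = 0
T(K, Y) = -K (T(K, Y) = 0 - K = -K)
U*T(a, -30) = -(-51)*(-204)/25 = -51*204/25 = -10404/25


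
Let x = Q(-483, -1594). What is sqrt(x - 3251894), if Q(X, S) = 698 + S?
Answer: I*sqrt(3252790) ≈ 1803.5*I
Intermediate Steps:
x = -896 (x = 698 - 1594 = -896)
sqrt(x - 3251894) = sqrt(-896 - 3251894) = sqrt(-3252790) = I*sqrt(3252790)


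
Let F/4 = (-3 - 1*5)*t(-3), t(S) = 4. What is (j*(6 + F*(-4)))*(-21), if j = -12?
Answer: 130536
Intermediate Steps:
F = -128 (F = 4*((-3 - 1*5)*4) = 4*((-3 - 5)*4) = 4*(-8*4) = 4*(-32) = -128)
(j*(6 + F*(-4)))*(-21) = -12*(6 - 128*(-4))*(-21) = -12*(6 + 512)*(-21) = -12*518*(-21) = -6216*(-21) = 130536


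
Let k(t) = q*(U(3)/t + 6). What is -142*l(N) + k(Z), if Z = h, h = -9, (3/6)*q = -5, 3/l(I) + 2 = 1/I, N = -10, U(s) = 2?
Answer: 9140/63 ≈ 145.08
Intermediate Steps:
l(I) = 3/(-2 + 1/I)
q = -10 (q = 2*(-5) = -10)
Z = -9
k(t) = -60 - 20/t (k(t) = -10*(2/t + 6) = -10*(6 + 2/t) = -60 - 20/t)
-142*l(N) + k(Z) = -(-426)*(-10)/(-1 + 2*(-10)) + (-60 - 20/(-9)) = -(-426)*(-10)/(-1 - 20) + (-60 - 20*(-⅑)) = -(-426)*(-10)/(-21) + (-60 + 20/9) = -(-426)*(-10)*(-1)/21 - 520/9 = -142*(-10/7) - 520/9 = 1420/7 - 520/9 = 9140/63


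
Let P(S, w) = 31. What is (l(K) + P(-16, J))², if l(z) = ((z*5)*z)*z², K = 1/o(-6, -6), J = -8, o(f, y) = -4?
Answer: 63059481/65536 ≈ 962.21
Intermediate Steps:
K = -¼ (K = 1/(-4) = -¼ ≈ -0.25000)
l(z) = 5*z⁴ (l(z) = ((5*z)*z)*z² = (5*z²)*z² = 5*z⁴)
(l(K) + P(-16, J))² = (5*(-¼)⁴ + 31)² = (5*(1/256) + 31)² = (5/256 + 31)² = (7941/256)² = 63059481/65536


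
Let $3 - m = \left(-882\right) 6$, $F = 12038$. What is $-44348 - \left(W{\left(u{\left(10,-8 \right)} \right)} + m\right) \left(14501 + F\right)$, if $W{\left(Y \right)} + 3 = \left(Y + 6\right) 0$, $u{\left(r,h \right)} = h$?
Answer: $-140488736$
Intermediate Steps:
$m = 5295$ ($m = 3 - \left(-882\right) 6 = 3 - -5292 = 3 + 5292 = 5295$)
$W{\left(Y \right)} = -3$ ($W{\left(Y \right)} = -3 + \left(Y + 6\right) 0 = -3 + \left(6 + Y\right) 0 = -3 + 0 = -3$)
$-44348 - \left(W{\left(u{\left(10,-8 \right)} \right)} + m\right) \left(14501 + F\right) = -44348 - \left(-3 + 5295\right) \left(14501 + 12038\right) = -44348 - 5292 \cdot 26539 = -44348 - 140444388 = -140488736$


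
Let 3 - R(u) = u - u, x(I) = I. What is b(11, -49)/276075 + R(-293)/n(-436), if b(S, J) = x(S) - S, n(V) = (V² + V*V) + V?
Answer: 3/379756 ≈ 7.8998e-6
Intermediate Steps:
n(V) = V + 2*V² (n(V) = (V² + V²) + V = 2*V² + V = V + 2*V²)
R(u) = 3 (R(u) = 3 - (u - u) = 3 - 1*0 = 3 + 0 = 3)
b(S, J) = 0 (b(S, J) = S - S = 0)
b(11, -49)/276075 + R(-293)/n(-436) = 0/276075 + 3/((-436*(1 + 2*(-436)))) = 0*(1/276075) + 3/((-436*(1 - 872))) = 0 + 3/((-436*(-871))) = 0 + 3/379756 = 3/379756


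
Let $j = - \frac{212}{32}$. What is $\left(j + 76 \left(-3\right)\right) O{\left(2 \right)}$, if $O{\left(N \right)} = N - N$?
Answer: $0$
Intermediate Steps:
$O{\left(N \right)} = 0$
$j = - \frac{53}{8}$ ($j = \left(-212\right) \frac{1}{32} = - \frac{53}{8} \approx -6.625$)
$\left(j + 76 \left(-3\right)\right) O{\left(2 \right)} = \left(- \frac{53}{8} + 76 \left(-3\right)\right) 0 = \left(- \frac{53}{8} - 228\right) 0 = \left(- \frac{1877}{8}\right) 0 = 0$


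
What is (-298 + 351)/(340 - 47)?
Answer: 53/293 ≈ 0.18089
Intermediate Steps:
(-298 + 351)/(340 - 47) = 53/293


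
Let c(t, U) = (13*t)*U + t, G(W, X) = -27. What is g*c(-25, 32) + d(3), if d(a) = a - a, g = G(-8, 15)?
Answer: 281475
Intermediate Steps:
g = -27
d(a) = 0
c(t, U) = t + 13*U*t (c(t, U) = 13*U*t + t = t + 13*U*t)
g*c(-25, 32) + d(3) = -(-675)*(1 + 13*32) + 0 = -(-675)*(1 + 416) + 0 = -(-675)*417 + 0 = -27*(-10425) + 0 = 281475 + 0 = 281475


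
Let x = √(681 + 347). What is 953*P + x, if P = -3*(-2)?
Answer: 5718 + 2*√257 ≈ 5750.1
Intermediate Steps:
x = 2*√257 (x = √1028 = 2*√257 ≈ 32.062)
P = 6
953*P + x = 953*6 + 2*√257 = 5718 + 2*√257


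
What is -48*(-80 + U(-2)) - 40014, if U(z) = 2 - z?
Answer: -36366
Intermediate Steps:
-48*(-80 + U(-2)) - 40014 = -48*(-80 + (2 - 1*(-2))) - 40014 = -48*(-80 + (2 + 2)) - 40014 = -48*(-80 + 4) - 40014 = -48*(-76) - 40014 = 3648 - 40014 = -36366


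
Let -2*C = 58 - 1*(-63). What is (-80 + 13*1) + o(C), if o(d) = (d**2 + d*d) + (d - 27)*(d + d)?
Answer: 17841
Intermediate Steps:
C = -121/2 (C = -(58 - 1*(-63))/2 = -(58 + 63)/2 = -1/2*121 = -121/2 ≈ -60.500)
o(d) = 2*d**2 + 2*d*(-27 + d) (o(d) = (d**2 + d**2) + (-27 + d)*(2*d) = 2*d**2 + 2*d*(-27 + d))
(-80 + 13*1) + o(C) = (-80 + 13*1) + 2*(-121/2)*(-27 + 2*(-121/2)) = (-80 + 13) + 2*(-121/2)*(-27 - 121) = -67 + 2*(-121/2)*(-148) = -67 + 17908 = 17841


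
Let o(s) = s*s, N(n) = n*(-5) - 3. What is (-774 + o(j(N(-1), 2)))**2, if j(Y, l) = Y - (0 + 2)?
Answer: 599076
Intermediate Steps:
N(n) = -3 - 5*n (N(n) = -5*n - 3 = -3 - 5*n)
j(Y, l) = -2 + Y (j(Y, l) = Y - 1*2 = Y - 2 = -2 + Y)
o(s) = s**2
(-774 + o(j(N(-1), 2)))**2 = (-774 + (-2 + (-3 - 5*(-1)))**2)**2 = (-774 + (-2 + (-3 + 5))**2)**2 = (-774 + (-2 + 2)**2)**2 = (-774 + 0**2)**2 = (-774 + 0)**2 = (-774)**2 = 599076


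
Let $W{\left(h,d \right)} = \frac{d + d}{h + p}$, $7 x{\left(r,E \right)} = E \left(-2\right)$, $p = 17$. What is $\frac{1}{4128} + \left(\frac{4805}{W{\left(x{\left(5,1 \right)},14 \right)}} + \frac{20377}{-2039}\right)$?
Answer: $\frac{1178855065247}{412432608} \approx 2858.3$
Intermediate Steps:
$x{\left(r,E \right)} = - \frac{2 E}{7}$ ($x{\left(r,E \right)} = \frac{E \left(-2\right)}{7} = \frac{\left(-2\right) E}{7} = - \frac{2 E}{7}$)
$W{\left(h,d \right)} = \frac{2 d}{17 + h}$ ($W{\left(h,d \right)} = \frac{d + d}{h + 17} = \frac{2 d}{17 + h}$)
$\frac{1}{4128} + \left(\frac{4805}{W{\left(x{\left(5,1 \right)},14 \right)}} + \frac{20377}{-2039}\right) = \frac{1}{4128} + \left(\frac{4805}{2 \cdot 14 \frac{1}{17 - \frac{2}{7}}} + \frac{20377}{-2039}\right) = \frac{1}{4128} + \left(\frac{4805}{2 \cdot 14 \frac{1}{17 - \frac{2}{7}}} + 20377 \left(- \frac{1}{2039}\right)\right) = \frac{1}{4128} - \left(\frac{20377}{2039} - \frac{4805}{2 \cdot 14 \frac{1}{\frac{117}{7}}}\right) = \frac{1}{4128} - \left(\frac{20377}{2039} - \frac{4805}{2 \cdot 14 \cdot \frac{7}{117}}\right) = \frac{1}{4128} - \left(\frac{20377}{2039} - \frac{4805}{\frac{196}{117}}\right) = \frac{1}{4128} + \left(4805 \cdot \frac{117}{196} - \frac{20377}{2039}\right) = \frac{1}{4128} + \left(\frac{562185}{196} - \frac{20377}{2039}\right) = \frac{1}{4128} + \frac{1142301323}{399644} = \frac{1178855065247}{412432608}$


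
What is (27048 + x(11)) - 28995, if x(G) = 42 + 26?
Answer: -1879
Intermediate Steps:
x(G) = 68
(27048 + x(11)) - 28995 = (27048 + 68) - 28995 = 27116 - 28995 = -1879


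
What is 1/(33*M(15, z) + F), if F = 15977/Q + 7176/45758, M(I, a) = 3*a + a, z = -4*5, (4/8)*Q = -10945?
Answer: -500821310/1322455254863 ≈ -0.00037871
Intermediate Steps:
Q = -21890 (Q = 2*(-10945) = -21890)
z = -20
M(I, a) = 4*a
F = -286996463/500821310 (F = 15977/(-21890) + 7176/45758 = 15977*(-1/21890) + 7176*(1/45758) = -15977/21890 + 3588/22879 = -286996463/500821310 ≈ -0.57305)
1/(33*M(15, z) + F) = 1/(33*(4*(-20)) - 286996463/500821310) = 1/(33*(-80) - 286996463/500821310) = 1/(-2640 - 286996463/500821310) = 1/(-1322455254863/500821310) = -500821310/1322455254863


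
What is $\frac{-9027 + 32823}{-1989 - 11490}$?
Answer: $- \frac{7932}{4493} \approx -1.7654$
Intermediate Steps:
$\frac{-9027 + 32823}{-1989 - 11490} = \frac{23796}{-13479} = 23796 \left(- \frac{1}{13479}\right) = - \frac{7932}{4493}$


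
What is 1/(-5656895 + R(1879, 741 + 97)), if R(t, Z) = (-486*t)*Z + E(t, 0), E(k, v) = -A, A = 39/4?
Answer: -4/3083653907 ≈ -1.2972e-9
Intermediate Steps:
A = 39/4 (A = 39*(¼) = 39/4 ≈ 9.7500)
E(k, v) = -39/4 (E(k, v) = -1*39/4 = -39/4)
R(t, Z) = -39/4 - 486*Z*t (R(t, Z) = (-486*t)*Z - 39/4 = -486*Z*t - 39/4 = -39/4 - 486*Z*t)
1/(-5656895 + R(1879, 741 + 97)) = 1/(-5656895 + (-39/4 - 486*(741 + 97)*1879)) = 1/(-5656895 + (-39/4 - 486*838*1879)) = 1/(-5656895 + (-39/4 - 765256572)) = 1/(-5656895 - 3061026327/4) = 1/(-3083653907/4) = -4/3083653907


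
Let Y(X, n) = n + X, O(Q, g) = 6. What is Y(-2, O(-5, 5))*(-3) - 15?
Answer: -27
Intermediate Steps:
Y(X, n) = X + n
Y(-2, O(-5, 5))*(-3) - 15 = (-2 + 6)*(-3) - 15 = 4*(-3) - 15 = -12 - 15 = -27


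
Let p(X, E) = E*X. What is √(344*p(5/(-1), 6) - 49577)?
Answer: I*√59897 ≈ 244.74*I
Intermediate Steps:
√(344*p(5/(-1), 6) - 49577) = √(344*(6*(5/(-1))) - 49577) = √(344*(6*(5*(-1))) - 49577) = √(344*(6*(-5)) - 49577) = √(344*(-30) - 49577) = √(-10320 - 49577) = √(-59897) = I*√59897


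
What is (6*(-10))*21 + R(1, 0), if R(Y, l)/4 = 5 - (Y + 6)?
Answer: -1268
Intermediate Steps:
R(Y, l) = -4 - 4*Y (R(Y, l) = 4*(5 - (Y + 6)) = 4*(5 - (6 + Y)) = 4*(5 + (-6 - Y)) = 4*(-1 - Y) = -4 - 4*Y)
(6*(-10))*21 + R(1, 0) = (6*(-10))*21 + (-4 - 4*1) = -60*21 + (-4 - 4) = -1260 - 8 = -1268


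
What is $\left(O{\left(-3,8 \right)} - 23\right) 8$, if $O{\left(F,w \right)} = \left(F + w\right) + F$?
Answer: $-168$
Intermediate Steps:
$O{\left(F,w \right)} = w + 2 F$
$\left(O{\left(-3,8 \right)} - 23\right) 8 = \left(\left(8 + 2 \left(-3\right)\right) - 23\right) 8 = \left(\left(8 - 6\right) - 23\right) 8 = \left(2 - 23\right) 8 = \left(-21\right) 8 = -168$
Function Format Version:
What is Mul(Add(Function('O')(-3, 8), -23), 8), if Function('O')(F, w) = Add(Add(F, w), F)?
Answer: -168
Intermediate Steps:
Function('O')(F, w) = Add(w, Mul(2, F))
Mul(Add(Function('O')(-3, 8), -23), 8) = Mul(Add(Add(8, Mul(2, -3)), -23), 8) = Mul(Add(Add(8, -6), -23), 8) = Mul(Add(2, -23), 8) = Mul(-21, 8) = -168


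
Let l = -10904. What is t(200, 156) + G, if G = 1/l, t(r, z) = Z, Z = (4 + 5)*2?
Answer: 196271/10904 ≈ 18.000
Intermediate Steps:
Z = 18 (Z = 9*2 = 18)
t(r, z) = 18
G = -1/10904 (G = 1/(-10904) = -1/10904 ≈ -9.1709e-5)
t(200, 156) + G = 18 - 1/10904 = 196271/10904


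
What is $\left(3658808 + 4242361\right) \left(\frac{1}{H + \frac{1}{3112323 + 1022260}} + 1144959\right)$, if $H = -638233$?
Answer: $\frac{7957396563368778041959657}{879609103946} \approx 9.0465 \cdot 10^{12}$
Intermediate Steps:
$\left(3658808 + 4242361\right) \left(\frac{1}{H + \frac{1}{3112323 + 1022260}} + 1144959\right) = \left(3658808 + 4242361\right) \left(\frac{1}{-638233 + \frac{1}{3112323 + 1022260}} + 1144959\right) = 7901169 \left(\frac{1}{-638233 + \frac{1}{4134583}} + 1144959\right) = 7901169 \left(\frac{1}{- \frac{2638827311838}{4134583}} + 1144959\right) = 7901169 \left(- \frac{4134583}{2638827311838} + 1144959\right) = 7901169 \cdot \frac{3021349080130590059}{2638827311838} = \frac{7957396563368778041959657}{879609103946}$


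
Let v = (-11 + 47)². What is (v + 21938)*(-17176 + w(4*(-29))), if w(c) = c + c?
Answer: -404457472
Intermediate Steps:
v = 1296 (v = 36² = 1296)
w(c) = 2*c
(v + 21938)*(-17176 + w(4*(-29))) = (1296 + 21938)*(-17176 + 2*(4*(-29))) = 23234*(-17176 + 2*(-116)) = 23234*(-17176 - 232) = 23234*(-17408) = -404457472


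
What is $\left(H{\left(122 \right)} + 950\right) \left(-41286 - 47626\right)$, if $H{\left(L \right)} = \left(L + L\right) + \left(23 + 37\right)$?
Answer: $-111495648$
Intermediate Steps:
$H{\left(L \right)} = 60 + 2 L$ ($H{\left(L \right)} = 2 L + 60 = 60 + 2 L$)
$\left(H{\left(122 \right)} + 950\right) \left(-41286 - 47626\right) = \left(\left(60 + 2 \cdot 122\right) + 950\right) \left(-41286 - 47626\right) = \left(\left(60 + 244\right) + 950\right) \left(-88912\right) = \left(304 + 950\right) \left(-88912\right) = 1254 \left(-88912\right) = -111495648$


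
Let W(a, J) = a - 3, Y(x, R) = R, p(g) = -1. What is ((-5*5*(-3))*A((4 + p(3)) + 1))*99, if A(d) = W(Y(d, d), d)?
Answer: 7425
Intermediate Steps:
W(a, J) = -3 + a
A(d) = -3 + d
((-5*5*(-3))*A((4 + p(3)) + 1))*99 = ((-5*5*(-3))*(-3 + ((4 - 1) + 1)))*99 = ((-25*(-3))*(-3 + (3 + 1)))*99 = (75*(-3 + 4))*99 = (75*1)*99 = 75*99 = 7425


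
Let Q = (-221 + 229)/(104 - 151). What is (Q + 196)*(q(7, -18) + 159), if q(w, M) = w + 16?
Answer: 1675128/47 ≈ 35641.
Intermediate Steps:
q(w, M) = 16 + w
Q = -8/47 (Q = 8/(-47) = 8*(-1/47) = -8/47 ≈ -0.17021)
(Q + 196)*(q(7, -18) + 159) = (-8/47 + 196)*((16 + 7) + 159) = 9204*(23 + 159)/47 = (9204/47)*182 = 1675128/47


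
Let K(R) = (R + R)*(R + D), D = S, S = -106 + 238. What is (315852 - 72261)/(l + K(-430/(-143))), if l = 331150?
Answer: 1660397453/2262763170 ≈ 0.73379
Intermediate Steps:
S = 132
D = 132
K(R) = 2*R*(132 + R) (K(R) = (R + R)*(R + 132) = (2*R)*(132 + R) = 2*R*(132 + R))
(315852 - 72261)/(l + K(-430/(-143))) = (315852 - 72261)/(331150 + 2*(-430/(-143))*(132 - 430/(-143))) = 243591/(331150 + 2*(-430*(-1/143))*(132 - 430*(-1/143))) = 243591/(331150 + 2*(430/143)*(132 + 430/143)) = 243591/(331150 + 2*(430/143)*(19306/143)) = 243591/(331150 + 16603160/20449) = 243591/(6788289510/20449) = 243591*(20449/6788289510) = 1660397453/2262763170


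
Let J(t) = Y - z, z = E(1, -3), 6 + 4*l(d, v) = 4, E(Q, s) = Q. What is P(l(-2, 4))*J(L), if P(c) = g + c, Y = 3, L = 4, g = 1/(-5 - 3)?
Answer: -5/4 ≈ -1.2500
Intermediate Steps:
l(d, v) = -½ (l(d, v) = -3/2 + (¼)*4 = -3/2 + 1 = -½)
g = -⅛ (g = 1/(-8) = -⅛ ≈ -0.12500)
z = 1
P(c) = -⅛ + c
J(t) = 2 (J(t) = 3 - 1*1 = 3 - 1 = 2)
P(l(-2, 4))*J(L) = (-⅛ - ½)*2 = -5/8*2 = -5/4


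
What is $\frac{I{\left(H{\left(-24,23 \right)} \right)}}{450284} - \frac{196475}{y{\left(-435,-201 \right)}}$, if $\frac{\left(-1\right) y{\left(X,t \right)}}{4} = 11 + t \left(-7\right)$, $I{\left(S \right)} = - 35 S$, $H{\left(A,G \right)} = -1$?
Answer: $\frac{22117436855}{638502712} \approx 34.64$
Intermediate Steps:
$y{\left(X,t \right)} = -44 + 28 t$ ($y{\left(X,t \right)} = - 4 \left(11 + t \left(-7\right)\right) = - 4 \left(11 - 7 t\right) = -44 + 28 t$)
$\frac{I{\left(H{\left(-24,23 \right)} \right)}}{450284} - \frac{196475}{y{\left(-435,-201 \right)}} = \frac{\left(-35\right) \left(-1\right)}{450284} - \frac{196475}{-44 + 28 \left(-201\right)} = 35 \cdot \frac{1}{450284} - \frac{196475}{-44 - 5628} = \frac{35}{450284} - \frac{196475}{-5672} = \frac{35}{450284} - - \frac{196475}{5672} = \frac{35}{450284} + \frac{196475}{5672} = \frac{22117436855}{638502712}$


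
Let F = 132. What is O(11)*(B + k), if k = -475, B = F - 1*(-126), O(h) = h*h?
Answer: -26257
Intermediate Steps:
O(h) = h²
B = 258 (B = 132 - 1*(-126) = 132 + 126 = 258)
O(11)*(B + k) = 11²*(258 - 475) = 121*(-217) = -26257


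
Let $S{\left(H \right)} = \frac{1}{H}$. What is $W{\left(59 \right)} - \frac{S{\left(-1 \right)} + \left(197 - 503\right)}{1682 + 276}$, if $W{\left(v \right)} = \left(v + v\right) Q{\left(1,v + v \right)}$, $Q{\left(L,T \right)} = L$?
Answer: $\frac{231351}{1958} \approx 118.16$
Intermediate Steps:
$W{\left(v \right)} = 2 v$ ($W{\left(v \right)} = \left(v + v\right) 1 = 2 v 1 = 2 v$)
$W{\left(59 \right)} - \frac{S{\left(-1 \right)} + \left(197 - 503\right)}{1682 + 276} = 2 \cdot 59 - \frac{\frac{1}{-1} + \left(197 - 503\right)}{1682 + 276} = 118 - \frac{-1 + \left(197 - 503\right)}{1958} = 118 - \left(-1 - 306\right) \frac{1}{1958} = 118 - \left(-307\right) \frac{1}{1958} = 118 - - \frac{307}{1958} = 118 + \frac{307}{1958} = \frac{231351}{1958}$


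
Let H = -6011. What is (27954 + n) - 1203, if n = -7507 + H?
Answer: 13233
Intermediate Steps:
n = -13518 (n = -7507 - 6011 = -13518)
(27954 + n) - 1203 = (27954 - 13518) - 1203 = 14436 - 1203 = 13233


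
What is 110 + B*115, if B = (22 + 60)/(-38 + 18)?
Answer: -723/2 ≈ -361.50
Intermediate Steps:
B = -41/10 (B = 82/(-20) = 82*(-1/20) = -41/10 ≈ -4.1000)
110 + B*115 = 110 - 41/10*115 = 110 - 943/2 = -723/2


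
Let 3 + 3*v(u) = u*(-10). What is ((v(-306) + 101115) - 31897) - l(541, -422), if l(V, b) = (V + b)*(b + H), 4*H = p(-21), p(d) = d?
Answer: 484319/4 ≈ 1.2108e+5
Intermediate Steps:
v(u) = -1 - 10*u/3 (v(u) = -1 + (u*(-10))/3 = -1 + (-10*u)/3 = -1 - 10*u/3)
H = -21/4 (H = (¼)*(-21) = -21/4 ≈ -5.2500)
l(V, b) = (-21/4 + b)*(V + b) (l(V, b) = (V + b)*(b - 21/4) = (V + b)*(-21/4 + b) = (-21/4 + b)*(V + b))
((v(-306) + 101115) - 31897) - l(541, -422) = (((-1 - 10/3*(-306)) + 101115) - 31897) - ((-422)² - 21/4*541 - 21/4*(-422) + 541*(-422)) = (((-1 + 1020) + 101115) - 31897) - (178084 - 11361/4 + 4431/2 - 228302) = ((1019 + 101115) - 31897) - 1*(-203371/4) = (102134 - 31897) + 203371/4 = 70237 + 203371/4 = 484319/4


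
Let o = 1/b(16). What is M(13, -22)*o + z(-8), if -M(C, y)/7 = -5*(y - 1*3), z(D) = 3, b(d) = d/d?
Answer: -872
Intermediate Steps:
b(d) = 1
o = 1 (o = 1/1 = 1)
M(C, y) = -105 + 35*y (M(C, y) = -(-35)*(y - 1*3) = -(-35)*(y - 3) = -(-35)*(-3 + y) = -7*(15 - 5*y) = -105 + 35*y)
M(13, -22)*o + z(-8) = (-105 + 35*(-22))*1 + 3 = (-105 - 770)*1 + 3 = -875*1 + 3 = -875 + 3 = -872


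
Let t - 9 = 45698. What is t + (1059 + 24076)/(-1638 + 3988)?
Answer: 21487317/470 ≈ 45718.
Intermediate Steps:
t = 45707 (t = 9 + 45698 = 45707)
t + (1059 + 24076)/(-1638 + 3988) = 45707 + (1059 + 24076)/(-1638 + 3988) = 45707 + 25135/2350 = 45707 + 25135*(1/2350) = 45707 + 5027/470 = 21487317/470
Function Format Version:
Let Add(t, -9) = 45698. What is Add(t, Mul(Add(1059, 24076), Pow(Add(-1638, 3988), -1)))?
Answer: Rational(21487317, 470) ≈ 45718.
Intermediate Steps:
t = 45707 (t = Add(9, 45698) = 45707)
Add(t, Mul(Add(1059, 24076), Pow(Add(-1638, 3988), -1))) = Add(45707, Mul(Add(1059, 24076), Pow(Add(-1638, 3988), -1))) = Add(45707, Mul(25135, Pow(2350, -1))) = Add(45707, Mul(25135, Rational(1, 2350))) = Add(45707, Rational(5027, 470)) = Rational(21487317, 470)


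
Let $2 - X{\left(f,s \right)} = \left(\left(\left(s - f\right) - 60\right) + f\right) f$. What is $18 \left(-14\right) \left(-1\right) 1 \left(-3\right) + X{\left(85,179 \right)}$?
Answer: $-10869$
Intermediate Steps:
$X{\left(f,s \right)} = 2 - f \left(-60 + s\right)$ ($X{\left(f,s \right)} = 2 - \left(\left(\left(s - f\right) - 60\right) + f\right) f = 2 - \left(\left(-60 + s - f\right) + f\right) f = 2 - \left(-60 + s\right) f = 2 - f \left(-60 + s\right)$)
$18 \left(-14\right) \left(-1\right) 1 \left(-3\right) + X{\left(85,179 \right)} = 18 \left(-14\right) \left(-1\right) 1 \left(-3\right) + \left(2 + 60 \cdot 85 - 85 \cdot 179\right) = - 252 \left(\left(-1\right) \left(-3\right)\right) + \left(2 + 5100 - 15215\right) = \left(-252\right) 3 - 10113 = -756 - 10113 = -10869$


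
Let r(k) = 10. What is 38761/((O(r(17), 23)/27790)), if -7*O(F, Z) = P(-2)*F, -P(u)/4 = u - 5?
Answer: -107716819/4 ≈ -2.6929e+7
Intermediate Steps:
P(u) = 20 - 4*u (P(u) = -4*(u - 5) = -4*(-5 + u) = 20 - 4*u)
O(F, Z) = -4*F (O(F, Z) = -(20 - 4*(-2))*F/7 = -(20 + 8)*F/7 = -4*F)
38761/((O(r(17), 23)/27790)) = 38761/((-4*10/27790)) = 38761/((-40*1/27790)) = 38761/(-4/2779) = 38761*(-2779/4) = -107716819/4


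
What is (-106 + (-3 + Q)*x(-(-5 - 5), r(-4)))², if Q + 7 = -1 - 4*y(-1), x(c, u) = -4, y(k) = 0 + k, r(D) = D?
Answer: 6084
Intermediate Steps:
y(k) = k
Q = -4 (Q = -7 + (-1 - 4*(-1)) = -7 + (-1 + 4) = -7 + 3 = -4)
(-106 + (-3 + Q)*x(-(-5 - 5), r(-4)))² = (-106 + (-3 - 4)*(-4))² = (-106 - 7*(-4))² = (-106 + 28)² = (-78)² = 6084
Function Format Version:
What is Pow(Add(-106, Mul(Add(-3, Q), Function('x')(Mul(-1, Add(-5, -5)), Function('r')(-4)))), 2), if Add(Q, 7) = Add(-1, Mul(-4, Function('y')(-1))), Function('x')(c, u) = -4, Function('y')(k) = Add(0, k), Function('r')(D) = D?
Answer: 6084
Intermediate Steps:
Function('y')(k) = k
Q = -4 (Q = Add(-7, Add(-1, Mul(-4, -1))) = Add(-7, Add(-1, 4)) = Add(-7, 3) = -4)
Pow(Add(-106, Mul(Add(-3, Q), Function('x')(Mul(-1, Add(-5, -5)), Function('r')(-4)))), 2) = Pow(Add(-106, Mul(Add(-3, -4), -4)), 2) = Pow(Add(-106, Mul(-7, -4)), 2) = Pow(Add(-106, 28), 2) = Pow(-78, 2) = 6084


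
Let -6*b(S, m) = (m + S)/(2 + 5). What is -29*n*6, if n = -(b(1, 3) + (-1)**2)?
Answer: 1102/7 ≈ 157.43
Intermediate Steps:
b(S, m) = -S/42 - m/42 (b(S, m) = -(m + S)/(6*(2 + 5)) = -(S + m)/(6*7) = -(S/7 + m/7)/6 = -S/42 - m/42)
n = -19/21 (n = -((-1/42*1 - 1/42*3) + (-1)**2) = -((-1/42 - 1/14) + 1) = -(-2/21 + 1) = -1*19/21 = -19/21 ≈ -0.90476)
-29*n*6 = -29*(-19/21)*6 = (551/21)*6 = 1102/7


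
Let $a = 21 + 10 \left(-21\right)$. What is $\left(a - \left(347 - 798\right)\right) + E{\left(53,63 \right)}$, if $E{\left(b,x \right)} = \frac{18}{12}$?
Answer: $\frac{527}{2} \approx 263.5$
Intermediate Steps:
$a = -189$ ($a = 21 - 210 = -189$)
$E{\left(b,x \right)} = \frac{3}{2}$ ($E{\left(b,x \right)} = 18 \cdot \frac{1}{12} = \frac{3}{2}$)
$\left(a - \left(347 - 798\right)\right) + E{\left(53,63 \right)} = \left(-189 - \left(347 - 798\right)\right) + \frac{3}{2} = \left(-189 - -451\right) + \frac{3}{2} = \left(-189 + 451\right) + \frac{3}{2} = 262 + \frac{3}{2} = \frac{527}{2}$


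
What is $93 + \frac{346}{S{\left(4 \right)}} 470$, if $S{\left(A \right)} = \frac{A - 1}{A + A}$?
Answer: $\frac{1301239}{3} \approx 4.3375 \cdot 10^{5}$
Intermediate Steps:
$S{\left(A \right)} = \frac{-1 + A}{2 A}$
$93 + \frac{346}{S{\left(4 \right)}} 470 = 93 + \frac{346}{\frac{1}{2} \cdot \frac{1}{4} \left(-1 + 4\right)} 470 = 93 + \frac{346}{\frac{1}{2} \cdot \frac{1}{4} \cdot 3} \cdot 470 = 93 + \frac{346}{\frac{3}{8}} \cdot 470 = 93 + 346 \cdot \frac{8}{3} \cdot 470 = 93 + \frac{2768}{3} \cdot 470 = 93 + \frac{1300960}{3} = \frac{1301239}{3}$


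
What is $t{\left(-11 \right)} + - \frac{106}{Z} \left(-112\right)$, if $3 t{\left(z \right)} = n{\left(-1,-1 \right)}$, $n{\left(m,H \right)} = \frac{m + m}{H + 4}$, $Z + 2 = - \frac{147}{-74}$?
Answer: $- \frac{7906754}{9} \approx -8.7853 \cdot 10^{5}$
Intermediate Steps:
$Z = - \frac{1}{74}$ ($Z = -2 - \frac{147}{-74} = -2 - - \frac{147}{74} = -2 + \frac{147}{74} = - \frac{1}{74} \approx -0.013514$)
$n{\left(m,H \right)} = \frac{2 m}{4 + H}$
$t{\left(z \right)} = - \frac{2}{9}$ ($t{\left(z \right)} = \frac{2 \left(-1\right) \frac{1}{4 - 1}}{3} = \frac{2 \left(-1\right) \frac{1}{3}}{3} = \frac{1}{3} \left(- \frac{2}{3}\right) = - \frac{2}{9}$)
$t{\left(-11 \right)} + - \frac{106}{Z} \left(-112\right) = - \frac{2}{9} + - \frac{106}{- \frac{1}{74}} \left(-112\right) = - \frac{2}{9} + \left(-106\right) \left(-74\right) \left(-112\right) = - \frac{2}{9} + 7844 \left(-112\right) = - \frac{2}{9} - 878528 = - \frac{7906754}{9}$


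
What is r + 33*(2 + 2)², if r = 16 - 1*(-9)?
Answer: 553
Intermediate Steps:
r = 25 (r = 16 + 9 = 25)
r + 33*(2 + 2)² = 25 + 33*(2 + 2)² = 25 + 33*4² = 25 + 33*16 = 25 + 528 = 553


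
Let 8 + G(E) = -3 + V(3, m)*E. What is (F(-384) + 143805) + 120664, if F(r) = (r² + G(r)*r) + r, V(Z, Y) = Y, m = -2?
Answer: 120853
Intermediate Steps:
G(E) = -11 - 2*E (G(E) = -8 + (-3 - 2*E) = -11 - 2*E)
F(r) = r + r² + r*(-11 - 2*r) (F(r) = (r² + (-11 - 2*r)*r) + r = (r² + r*(-11 - 2*r)) + r = r + r² + r*(-11 - 2*r))
(F(-384) + 143805) + 120664 = (-384*(-10 - 1*(-384)) + 143805) + 120664 = (-384*(-10 + 384) + 143805) + 120664 = (-384*374 + 143805) + 120664 = (-143616 + 143805) + 120664 = 189 + 120664 = 120853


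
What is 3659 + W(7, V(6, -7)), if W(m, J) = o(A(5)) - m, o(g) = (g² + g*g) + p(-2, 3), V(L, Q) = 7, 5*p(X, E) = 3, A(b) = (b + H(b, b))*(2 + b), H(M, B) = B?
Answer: 67263/5 ≈ 13453.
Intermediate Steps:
A(b) = 2*b*(2 + b) (A(b) = (b + b)*(2 + b) = (2*b)*(2 + b) = 2*b*(2 + b))
p(X, E) = ⅗ (p(X, E) = (⅕)*3 = ⅗)
o(g) = ⅗ + 2*g² (o(g) = (g² + g*g) + ⅗ = (g² + g²) + ⅗ = 2*g² + ⅗ = ⅗ + 2*g²)
W(m, J) = 49003/5 - m (W(m, J) = (⅗ + 2*(2*5*(2 + 5))²) - m = (⅗ + 2*(2*5*7)²) - m = (⅗ + 2*70²) - m = (⅗ + 2*4900) - m = (⅗ + 9800) - m = 49003/5 - m)
3659 + W(7, V(6, -7)) = 3659 + (49003/5 - 1*7) = 3659 + (49003/5 - 7) = 3659 + 48968/5 = 67263/5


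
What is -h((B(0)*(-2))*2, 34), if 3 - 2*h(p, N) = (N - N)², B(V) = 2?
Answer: -3/2 ≈ -1.5000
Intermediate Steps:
h(p, N) = 3/2 (h(p, N) = 3/2 - (N - N)²/2 = 3/2 - ½*0² = 3/2 - ½*0 = 3/2 + 0 = 3/2)
-h((B(0)*(-2))*2, 34) = -1*3/2 = -3/2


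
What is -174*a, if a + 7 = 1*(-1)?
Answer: 1392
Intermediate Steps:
a = -8 (a = -7 + 1*(-1) = -7 - 1 = -8)
-174*a = -174*(-8) = 1392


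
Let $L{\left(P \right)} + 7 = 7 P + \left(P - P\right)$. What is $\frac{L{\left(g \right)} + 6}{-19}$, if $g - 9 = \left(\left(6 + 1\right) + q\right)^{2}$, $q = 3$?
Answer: $- \frac{762}{19} \approx -40.105$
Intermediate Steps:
$g = 109$ ($g = 9 + \left(\left(6 + 1\right) + 3\right)^{2} = 9 + \left(7 + 3\right)^{2} = 9 + 10^{2} = 9 + 100 = 109$)
$L{\left(P \right)} = -7 + 7 P$ ($L{\left(P \right)} = -7 + \left(7 P + \left(P - P\right)\right) = -7 + \left(7 P + 0\right) = -7 + 7 P$)
$\frac{L{\left(g \right)} + 6}{-19} = \frac{\left(-7 + 7 \cdot 109\right) + 6}{-19} = \left(\left(-7 + 763\right) + 6\right) \left(- \frac{1}{19}\right) = \left(756 + 6\right) \left(- \frac{1}{19}\right) = 762 \left(- \frac{1}{19}\right) = - \frac{762}{19}$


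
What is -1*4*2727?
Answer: -10908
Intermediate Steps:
-1*4*2727 = -4*2727 = -10908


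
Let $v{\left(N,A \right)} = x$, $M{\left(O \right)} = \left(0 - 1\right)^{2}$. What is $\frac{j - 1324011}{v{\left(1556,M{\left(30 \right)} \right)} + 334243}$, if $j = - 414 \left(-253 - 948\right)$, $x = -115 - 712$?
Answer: $- \frac{826797}{333416} \approx -2.4798$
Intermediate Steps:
$M{\left(O \right)} = 1$ ($M{\left(O \right)} = \left(-1\right)^{2} = 1$)
$x = -827$ ($x = -115 - 712 = -827$)
$v{\left(N,A \right)} = -827$
$j = 497214$ ($j = \left(-414\right) \left(-1201\right) = 497214$)
$\frac{j - 1324011}{v{\left(1556,M{\left(30 \right)} \right)} + 334243} = \frac{497214 - 1324011}{-827 + 334243} = - \frac{826797}{333416}$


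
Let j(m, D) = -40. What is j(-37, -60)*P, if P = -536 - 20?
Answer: 22240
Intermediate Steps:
P = -556
j(-37, -60)*P = -40*(-556) = 22240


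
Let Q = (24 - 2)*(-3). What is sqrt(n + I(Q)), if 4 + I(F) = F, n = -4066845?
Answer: I*sqrt(4066915) ≈ 2016.7*I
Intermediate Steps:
Q = -66 (Q = 22*(-3) = -66)
I(F) = -4 + F
sqrt(n + I(Q)) = sqrt(-4066845 + (-4 - 66)) = sqrt(-4066845 - 70) = sqrt(-4066915) = I*sqrt(4066915)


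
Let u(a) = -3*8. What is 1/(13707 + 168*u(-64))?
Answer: 1/9675 ≈ 0.00010336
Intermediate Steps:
u(a) = -24
1/(13707 + 168*u(-64)) = 1/(13707 + 168*(-24)) = 1/(13707 - 4032) = 1/9675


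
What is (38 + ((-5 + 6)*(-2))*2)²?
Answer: 1156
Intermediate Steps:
(38 + ((-5 + 6)*(-2))*2)² = (38 + (1*(-2))*2)² = (38 - 2*2)² = (38 - 4)² = 34² = 1156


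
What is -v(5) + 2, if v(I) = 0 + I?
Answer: -3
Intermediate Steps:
v(I) = I
-v(5) + 2 = -1*5 + 2 = -5 + 2 = -3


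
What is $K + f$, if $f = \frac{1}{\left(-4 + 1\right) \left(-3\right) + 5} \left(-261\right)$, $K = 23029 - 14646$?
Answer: $\frac{117101}{14} \approx 8364.4$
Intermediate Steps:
$K = 8383$ ($K = 23029 - 14646 = 8383$)
$f = - \frac{261}{14}$ ($f = \frac{1}{\left(-3\right) \left(-3\right) + 5} \left(-261\right) = \frac{1}{9 + 5} \left(-261\right) = \frac{1}{14} \left(-261\right) = - \frac{261}{14} \approx -18.643$)
$K + f = 8383 - \frac{261}{14} = \frac{117101}{14}$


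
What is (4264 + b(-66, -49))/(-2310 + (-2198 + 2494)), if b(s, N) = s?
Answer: -2099/1007 ≈ -2.0844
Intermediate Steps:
(4264 + b(-66, -49))/(-2310 + (-2198 + 2494)) = (4264 - 66)/(-2310 + (-2198 + 2494)) = 4198/(-2310 + 296) = 4198/(-2014) = 4198*(-1/2014) = -2099/1007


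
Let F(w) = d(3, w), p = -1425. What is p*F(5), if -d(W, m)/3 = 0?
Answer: 0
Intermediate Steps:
d(W, m) = 0 (d(W, m) = -3*0 = 0)
F(w) = 0
p*F(5) = -1425*0 = 0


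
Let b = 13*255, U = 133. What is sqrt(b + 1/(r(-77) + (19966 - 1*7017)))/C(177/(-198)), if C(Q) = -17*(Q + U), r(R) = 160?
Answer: -1848*sqrt(726618761)/1943055307 ≈ -0.025637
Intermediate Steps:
b = 3315
C(Q) = -2261 - 17*Q (C(Q) = -17*(Q + 133) = -17*(133 + Q) = -2261 - 17*Q)
sqrt(b + 1/(r(-77) + (19966 - 1*7017)))/C(177/(-198)) = sqrt(3315 + 1/(160 + (19966 - 1*7017)))/(-2261 - 3009/(-198)) = sqrt(3315 + 1/(160 + (19966 - 7017)))/(-2261 - 3009*(-1)/198) = sqrt(3315 + 1/(160 + 12949))/(-2261 - 17*(-59/66)) = sqrt(3315 + 1/13109)/(-2261 + 1003/66) = sqrt(3315 + 1/13109)/(-148223/66) = sqrt(43456336/13109)*(-66/148223) = (28*sqrt(726618761)/13109)*(-66/148223) = -1848*sqrt(726618761)/1943055307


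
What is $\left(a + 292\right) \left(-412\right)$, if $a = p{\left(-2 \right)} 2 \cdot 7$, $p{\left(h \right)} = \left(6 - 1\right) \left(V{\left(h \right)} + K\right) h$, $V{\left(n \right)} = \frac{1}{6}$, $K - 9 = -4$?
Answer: $\frac{533128}{3} \approx 1.7771 \cdot 10^{5}$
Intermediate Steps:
$K = 5$ ($K = 9 - 4 = 5$)
$V{\left(n \right)} = \frac{1}{6}$
$p{\left(h \right)} = \frac{155 h}{6}$ ($p{\left(h \right)} = \left(6 - 1\right) \left(\frac{1}{6} + 5\right) h = 5 \cdot \frac{31}{6} h = \frac{155 h}{6}$)
$a = - \frac{2170}{3}$ ($a = \frac{155}{6} \left(-2\right) 2 \cdot 7 = \left(- \frac{155}{3}\right) 2 \cdot 7 = \left(- \frac{310}{3}\right) 7 = - \frac{2170}{3} \approx -723.33$)
$\left(a + 292\right) \left(-412\right) = \left(- \frac{2170}{3} + 292\right) \left(-412\right) = \left(- \frac{1294}{3}\right) \left(-412\right) = \frac{533128}{3}$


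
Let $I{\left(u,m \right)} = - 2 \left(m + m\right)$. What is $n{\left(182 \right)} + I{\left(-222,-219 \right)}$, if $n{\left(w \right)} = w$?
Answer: $1058$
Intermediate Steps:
$I{\left(u,m \right)} = - 4 m$ ($I{\left(u,m \right)} = - 2 \cdot 2 m = - 4 m$)
$n{\left(182 \right)} + I{\left(-222,-219 \right)} = 182 - -876 = 182 + 876 = 1058$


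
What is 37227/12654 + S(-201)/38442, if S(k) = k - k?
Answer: 12409/4218 ≈ 2.9419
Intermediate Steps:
S(k) = 0
37227/12654 + S(-201)/38442 = 37227/12654 + 0/38442 = 37227*(1/12654) + 0*(1/38442) = 12409/4218 + 0 = 12409/4218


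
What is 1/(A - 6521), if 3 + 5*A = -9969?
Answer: -5/42577 ≈ -0.00011743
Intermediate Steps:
A = -9972/5 (A = -⅗ + (⅕)*(-9969) = -⅗ - 9969/5 = -9972/5 ≈ -1994.4)
1/(A - 6521) = 1/(-9972/5 - 6521) = 1/(-42577/5) = -5/42577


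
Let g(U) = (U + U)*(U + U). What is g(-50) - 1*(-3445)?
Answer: 13445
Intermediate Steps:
g(U) = 4*U**2 (g(U) = (2*U)*(2*U) = 4*U**2)
g(-50) - 1*(-3445) = 4*(-50)**2 - 1*(-3445) = 4*2500 + 3445 = 10000 + 3445 = 13445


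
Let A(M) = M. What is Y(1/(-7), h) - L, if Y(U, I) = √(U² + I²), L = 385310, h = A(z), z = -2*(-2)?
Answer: -385310 + √785/7 ≈ -3.8531e+5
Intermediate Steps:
z = 4
h = 4
Y(U, I) = √(I² + U²)
Y(1/(-7), h) - L = √(4² + (1/(-7))²) - 1*385310 = √(16 + (-⅐)²) - 385310 = √(16 + 1/49) - 385310 = √(785/49) - 385310 = √785/7 - 385310 = -385310 + √785/7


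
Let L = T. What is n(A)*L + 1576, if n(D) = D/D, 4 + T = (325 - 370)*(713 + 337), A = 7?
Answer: -45678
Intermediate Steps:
T = -47254 (T = -4 + (325 - 370)*(713 + 337) = -4 - 45*1050 = -4 - 47250 = -47254)
L = -47254
n(D) = 1
n(A)*L + 1576 = 1*(-47254) + 1576 = -47254 + 1576 = -45678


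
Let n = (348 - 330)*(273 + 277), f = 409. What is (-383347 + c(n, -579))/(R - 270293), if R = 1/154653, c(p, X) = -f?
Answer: 14837254167/10450405832 ≈ 1.4198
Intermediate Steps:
n = 9900 (n = 18*550 = 9900)
c(p, X) = -409 (c(p, X) = -1*409 = -409)
R = 1/154653 ≈ 6.4661e-6
(-383347 + c(n, -579))/(R - 270293) = (-383347 - 409)/(1/154653 - 270293) = -383756/(-41801623328/154653) = -383756*(-154653/41801623328) = 14837254167/10450405832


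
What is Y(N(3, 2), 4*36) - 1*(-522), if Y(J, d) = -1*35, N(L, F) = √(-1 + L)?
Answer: 487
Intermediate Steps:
Y(J, d) = -35
Y(N(3, 2), 4*36) - 1*(-522) = -35 - 1*(-522) = -35 + 522 = 487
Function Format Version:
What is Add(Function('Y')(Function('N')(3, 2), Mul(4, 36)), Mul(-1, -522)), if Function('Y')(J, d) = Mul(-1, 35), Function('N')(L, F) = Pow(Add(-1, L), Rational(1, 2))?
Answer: 487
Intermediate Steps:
Function('Y')(J, d) = -35
Add(Function('Y')(Function('N')(3, 2), Mul(4, 36)), Mul(-1, -522)) = Add(-35, Mul(-1, -522)) = Add(-35, 522) = 487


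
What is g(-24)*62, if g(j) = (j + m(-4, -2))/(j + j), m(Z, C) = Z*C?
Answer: 62/3 ≈ 20.667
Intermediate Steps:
m(Z, C) = C*Z
g(j) = (8 + j)/(2*j) (g(j) = (j - 2*(-4))/(j + j) = (j + 8)/((2*j)) = (8 + j)*(1/(2*j)) = (8 + j)/(2*j))
g(-24)*62 = ((½)*(8 - 24)/(-24))*62 = ((½)*(-1/24)*(-16))*62 = (⅓)*62 = 62/3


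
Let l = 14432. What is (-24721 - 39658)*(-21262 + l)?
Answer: 439708570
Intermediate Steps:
(-24721 - 39658)*(-21262 + l) = (-24721 - 39658)*(-21262 + 14432) = -64379*(-6830) = 439708570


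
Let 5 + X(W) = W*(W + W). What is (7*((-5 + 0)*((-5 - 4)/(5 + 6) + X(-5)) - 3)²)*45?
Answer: 1910906235/121 ≈ 1.5793e+7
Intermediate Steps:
X(W) = -5 + 2*W² (X(W) = -5 + W*(W + W) = -5 + W*(2*W) = -5 + 2*W²)
(7*((-5 + 0)*((-5 - 4)/(5 + 6) + X(-5)) - 3)²)*45 = (7*((-5 + 0)*((-5 - 4)/(5 + 6) + (-5 + 2*(-5)²)) - 3)²)*45 = (7*(-5*(-9/11 + (-5 + 2*25)) - 3)²)*45 = (7*(-5*(-9*1/11 + (-5 + 50)) - 3)²)*45 = (7*(-5*(-9/11 + 45) - 3)²)*45 = (7*(-5*486/11 - 3)²)*45 = (7*(-2430/11 - 3)²)*45 = (7*(-2463/11)²)*45 = (7*(6066369/121))*45 = (42464583/121)*45 = 1910906235/121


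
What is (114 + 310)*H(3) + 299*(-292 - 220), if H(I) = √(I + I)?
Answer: -153088 + 424*√6 ≈ -1.5205e+5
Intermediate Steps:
H(I) = √2*√I (H(I) = √(2*I) = √2*√I)
(114 + 310)*H(3) + 299*(-292 - 220) = (114 + 310)*(√2*√3) + 299*(-292 - 220) = 424*√6 + 299*(-512) = 424*√6 - 153088 = -153088 + 424*√6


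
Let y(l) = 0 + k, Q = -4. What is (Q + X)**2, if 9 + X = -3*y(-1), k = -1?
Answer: 100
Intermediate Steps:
y(l) = -1 (y(l) = 0 - 1 = -1)
X = -6 (X = -9 - 3*(-1) = -9 + 3 = -6)
(Q + X)**2 = (-4 - 6)**2 = (-10)**2 = 100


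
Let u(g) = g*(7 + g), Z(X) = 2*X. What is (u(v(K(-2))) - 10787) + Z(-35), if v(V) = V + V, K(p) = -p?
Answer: -10813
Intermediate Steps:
v(V) = 2*V
(u(v(K(-2))) - 10787) + Z(-35) = ((2*(-1*(-2)))*(7 + 2*(-1*(-2))) - 10787) + 2*(-35) = ((2*2)*(7 + 2*2) - 10787) - 70 = (4*(7 + 4) - 10787) - 70 = (4*11 - 10787) - 70 = (44 - 10787) - 70 = -10743 - 70 = -10813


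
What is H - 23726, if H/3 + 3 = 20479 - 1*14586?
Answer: -6056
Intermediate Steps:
H = 17670 (H = -9 + 3*(20479 - 1*14586) = -9 + 3*(20479 - 14586) = -9 + 3*5893 = -9 + 17679 = 17670)
H - 23726 = 17670 - 23726 = -6056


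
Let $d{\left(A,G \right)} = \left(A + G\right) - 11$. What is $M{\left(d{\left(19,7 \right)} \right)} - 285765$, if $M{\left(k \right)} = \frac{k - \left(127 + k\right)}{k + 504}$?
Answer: $- \frac{148312162}{519} \approx -2.8577 \cdot 10^{5}$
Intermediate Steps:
$d{\left(A,G \right)} = -11 + A + G$
$M{\left(k \right)} = - \frac{127}{504 + k}$ ($M{\left(k \right)} = \frac{k - \left(127 + k\right)}{504 + k} = - \frac{127}{504 + k}$)
$M{\left(d{\left(19,7 \right)} \right)} - 285765 = - \frac{127}{504 + \left(-11 + 19 + 7\right)} - 285765 = - \frac{127}{504 + 15} - 285765 = - \frac{127}{519} - 285765 = - \frac{148312162}{519}$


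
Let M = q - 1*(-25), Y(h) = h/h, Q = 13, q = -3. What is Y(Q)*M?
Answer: 22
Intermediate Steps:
Y(h) = 1
M = 22 (M = -3 - 1*(-25) = -3 + 25 = 22)
Y(Q)*M = 1*22 = 22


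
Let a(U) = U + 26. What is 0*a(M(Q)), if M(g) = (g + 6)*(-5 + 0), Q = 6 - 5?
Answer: 0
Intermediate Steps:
Q = 1
M(g) = -30 - 5*g (M(g) = (6 + g)*(-5) = -30 - 5*g)
a(U) = 26 + U
0*a(M(Q)) = 0*(26 + (-30 - 5*1)) = 0*(26 + (-30 - 5)) = 0*(26 - 35) = 0*(-9) = 0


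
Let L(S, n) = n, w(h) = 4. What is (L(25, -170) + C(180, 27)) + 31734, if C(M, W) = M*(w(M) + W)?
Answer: 37144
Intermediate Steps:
C(M, W) = M*(4 + W)
(L(25, -170) + C(180, 27)) + 31734 = (-170 + 180*(4 + 27)) + 31734 = (-170 + 180*31) + 31734 = (-170 + 5580) + 31734 = 5410 + 31734 = 37144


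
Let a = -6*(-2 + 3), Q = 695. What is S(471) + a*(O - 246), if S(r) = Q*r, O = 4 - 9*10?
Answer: 329337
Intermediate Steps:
a = -6 (a = -6*1 = -6)
O = -86 (O = 4 - 90 = -86)
S(r) = 695*r
S(471) + a*(O - 246) = 695*471 - 6*(-86 - 246) = 327345 - 6*(-332) = 327345 + 1992 = 329337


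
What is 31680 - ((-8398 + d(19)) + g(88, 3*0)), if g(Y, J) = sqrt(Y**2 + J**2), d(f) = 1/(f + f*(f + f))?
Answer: 29632589/741 ≈ 39990.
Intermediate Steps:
d(f) = 1/(f + 2*f**2) (d(f) = 1/(f + f*(2*f)) = 1/(f + 2*f**2))
g(Y, J) = sqrt(J**2 + Y**2)
31680 - ((-8398 + d(19)) + g(88, 3*0)) = 31680 - ((-8398 + 1/(19*(1 + 2*19))) + sqrt((3*0)**2 + 88**2)) = 31680 - ((-8398 + 1/(19*(1 + 38))) + sqrt(0**2 + 7744)) = 31680 - ((-8398 + (1/19)/39) + sqrt(0 + 7744)) = 31680 - ((-8398 + (1/19)*(1/39)) + sqrt(7744)) = 31680 - ((-8398 + 1/741) + 88) = 31680 - (-6222917/741 + 88) = 31680 - 1*(-6157709/741) = 31680 + 6157709/741 = 29632589/741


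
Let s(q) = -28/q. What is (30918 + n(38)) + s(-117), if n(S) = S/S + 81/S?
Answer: 137476415/4446 ≈ 30921.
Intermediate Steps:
n(S) = 1 + 81/S
(30918 + n(38)) + s(-117) = (30918 + (81 + 38)/38) - 28/(-117) = (30918 + (1/38)*119) - 28*(-1/117) = (30918 + 119/38) + 28/117 = 1175003/38 + 28/117 = 137476415/4446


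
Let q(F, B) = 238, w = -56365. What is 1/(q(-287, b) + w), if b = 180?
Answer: -1/56127 ≈ -1.7817e-5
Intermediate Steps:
1/(q(-287, b) + w) = 1/(238 - 56365) = 1/(-56127) = -1/56127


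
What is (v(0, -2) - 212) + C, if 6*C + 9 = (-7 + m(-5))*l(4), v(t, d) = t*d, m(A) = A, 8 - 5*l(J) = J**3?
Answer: -1911/10 ≈ -191.10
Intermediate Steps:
l(J) = 8/5 - J**3/5
v(t, d) = d*t
C = 209/10 (C = -3/2 + ((-7 - 5)*(8/5 - 1/5*4**3))/6 = -3/2 + (-12*(8/5 - 1/5*64))/6 = -3/2 + (-12*(8/5 - 64/5))/6 = -3/2 + (-12*(-56/5))/6 = -3/2 + (1/6)*(672/5) = -3/2 + 112/5 = 209/10 ≈ 20.900)
(v(0, -2) - 212) + C = (-2*0 - 212) + 209/10 = (0 - 212) + 209/10 = -212 + 209/10 = -1911/10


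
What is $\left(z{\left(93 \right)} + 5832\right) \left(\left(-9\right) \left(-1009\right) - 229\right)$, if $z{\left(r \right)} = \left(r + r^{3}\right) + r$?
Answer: $7173439500$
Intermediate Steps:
$z{\left(r \right)} = r^{3} + 2 r$
$\left(z{\left(93 \right)} + 5832\right) \left(\left(-9\right) \left(-1009\right) - 229\right) = \left(93 \left(2 + 93^{2}\right) + 5832\right) \left(\left(-9\right) \left(-1009\right) - 229\right) = \left(93 \left(2 + 8649\right) + 5832\right) \left(9081 - 229\right) = \left(93 \cdot 8651 + 5832\right) 8852 = \left(804543 + 5832\right) 8852 = 810375 \cdot 8852 = 7173439500$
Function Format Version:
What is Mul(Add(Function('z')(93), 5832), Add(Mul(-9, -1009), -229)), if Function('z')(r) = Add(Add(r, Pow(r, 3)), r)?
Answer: 7173439500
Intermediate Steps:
Function('z')(r) = Add(Pow(r, 3), Mul(2, r))
Mul(Add(Function('z')(93), 5832), Add(Mul(-9, -1009), -229)) = Mul(Add(Mul(93, Add(2, Pow(93, 2))), 5832), Add(Mul(-9, -1009), -229)) = Mul(Add(Mul(93, Add(2, 8649)), 5832), Add(9081, -229)) = Mul(Add(Mul(93, 8651), 5832), 8852) = Mul(Add(804543, 5832), 8852) = Mul(810375, 8852) = 7173439500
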